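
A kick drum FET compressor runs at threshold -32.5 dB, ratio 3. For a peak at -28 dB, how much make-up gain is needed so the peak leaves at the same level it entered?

3 dB

Overshoot 4.5 dB → 4.5/3 = 1.5 dB after compression, so the compressed level is -32.5 + 1.5 = -31 dB.
Make-up = target − compressed = -28 − (-31) = 3 dB.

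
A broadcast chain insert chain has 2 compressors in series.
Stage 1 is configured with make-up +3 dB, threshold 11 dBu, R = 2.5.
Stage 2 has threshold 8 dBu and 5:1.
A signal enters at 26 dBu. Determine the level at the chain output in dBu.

10.4 dBu

Stage 1: overshoot 15 dB → 15/2.5 = 6 dB → 17 dBu; +3 dB make-up → 20 dBu.
Stage 2: overshoot 12 dB → 12/5 = 2.4 dB → 10.4 dBu.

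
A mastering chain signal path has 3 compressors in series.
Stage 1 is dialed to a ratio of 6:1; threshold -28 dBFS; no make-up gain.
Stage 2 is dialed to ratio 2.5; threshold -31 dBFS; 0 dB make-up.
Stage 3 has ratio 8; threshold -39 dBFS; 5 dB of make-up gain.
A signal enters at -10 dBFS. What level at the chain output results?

-32.7 dBFS

Stage 1: -10 dBFS is 18 dB over -28 dBFS; at 6:1 that becomes 3 dB over, giving -25 dBFS.
Stage 2: 6 dB above -31 dBFS, reduced 2.5:1 to 2.4 dB above → -28.6 dBFS.
Stage 3: overshoot 10.4 dB → 10.4/8 = 1.3 dB → -37.7 dBFS; +5 dB make-up → -32.7 dBFS.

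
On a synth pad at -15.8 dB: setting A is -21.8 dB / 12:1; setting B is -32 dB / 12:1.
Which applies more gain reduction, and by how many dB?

B, by 9.35 dB

A: 6 dB over, compressed to 0.5 dB over, so 5.5 dB of GR.
B: 16.2 dB over, compressed to 1.35 dB over, so 14.85 dB of GR.
B applies 9.35 dB more gain reduction.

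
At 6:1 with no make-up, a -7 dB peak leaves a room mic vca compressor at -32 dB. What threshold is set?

-37 dB

Let T be the threshold. Output overshoot = (input overshoot)/R, so -32 − T = (-7 − T)/6.
6·(-32 − T) = -7 − T → 5·T = -192 − (-7) = -185.
T = -185/5 = -37 dB.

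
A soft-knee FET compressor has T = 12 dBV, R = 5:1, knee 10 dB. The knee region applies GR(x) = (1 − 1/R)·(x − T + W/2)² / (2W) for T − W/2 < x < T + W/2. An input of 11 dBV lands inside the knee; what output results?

10.36 dBV

x − T + W/2 = 11 − 12 + 5 = 4.
GR = (1 − 1/5) × 4² / 20 = 0.8 × 16 / 20 = 0.64 dB.
Output = 11 − 0.64 = 10.36 dBV.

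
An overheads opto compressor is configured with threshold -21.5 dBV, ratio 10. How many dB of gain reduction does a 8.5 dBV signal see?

27 dB

Overshoot = 8.5 − (-21.5) = 30 dB.
A 10:1 ratio leaves 3 dB of that excess.
So the signal is attenuated by 30 − 3 = 27 dB.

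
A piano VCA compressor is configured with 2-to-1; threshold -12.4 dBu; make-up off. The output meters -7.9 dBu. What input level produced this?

The compressed level sits -7.9 − (-12.4) = 4.5 dB over threshold.
Input overshoot = R × output overshoot = 9 dB → input = -12.4 + 9 = -3.4 dBu.

-3.4 dBu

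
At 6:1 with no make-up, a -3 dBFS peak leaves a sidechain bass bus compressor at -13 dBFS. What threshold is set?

Input is 12 dB above T (since output overshoot × R = input overshoot: (-13 − T)·6 = -3 − T gives T = -15 dBFS).
Check: -15 + (-3 − (-15))/6 = -15 + 2 = -13 dBFS. ✓

-15 dBFS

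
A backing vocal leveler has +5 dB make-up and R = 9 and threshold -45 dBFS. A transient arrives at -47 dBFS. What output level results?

-42 dBFS

-47 dBFS is 2 dB below the -45 dBFS threshold, so no gain reduction is applied.
Make-up gain adds 5 dB: -47 + 5 = -42 dBFS.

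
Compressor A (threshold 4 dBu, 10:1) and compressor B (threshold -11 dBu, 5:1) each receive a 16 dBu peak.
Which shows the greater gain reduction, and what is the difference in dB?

A: GR = 12 − 12/10 = 10.8 dB.
B: GR = 27 − 27/5 = 21.6 dB.
Difference: 10.8 dB in favour of B.

B, by 10.8 dB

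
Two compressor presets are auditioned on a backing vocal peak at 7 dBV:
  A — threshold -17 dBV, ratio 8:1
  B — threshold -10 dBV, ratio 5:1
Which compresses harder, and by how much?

A: 24 dB over, compressed to 3 dB over, so 21 dB of GR.
B: 17 dB over, compressed to 3.4 dB over, so 13.6 dB of GR.
Difference: 7.4 dB in favour of A.

A, by 7.4 dB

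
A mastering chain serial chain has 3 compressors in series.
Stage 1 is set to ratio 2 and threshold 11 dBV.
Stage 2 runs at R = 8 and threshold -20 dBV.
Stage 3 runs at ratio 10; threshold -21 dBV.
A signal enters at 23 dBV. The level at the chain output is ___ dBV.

-20.4375 dBV

Stage 1: 12 dB above 11 dBV, reduced 2:1 to 6 dB above → 17 dBV.
Stage 2: overshoot 37 dB → 37/8 = 4.625 dB → -15.375 dBV.
Stage 3: overshoot 5.625 dB → 5.625/10 = 0.5625 dB → -20.4375 dBV.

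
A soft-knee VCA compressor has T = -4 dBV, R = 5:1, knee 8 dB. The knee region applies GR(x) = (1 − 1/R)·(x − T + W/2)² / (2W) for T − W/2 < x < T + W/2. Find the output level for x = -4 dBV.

-4.8 dBV

x − T + W/2 = -4 − (-4) + 4 = 4.
GR = (1 − 1/5) × 4² / 16 = 0.8 × 16 / 16 = 0.8 dB.
Output = -4 − 0.8 = -4.8 dBV.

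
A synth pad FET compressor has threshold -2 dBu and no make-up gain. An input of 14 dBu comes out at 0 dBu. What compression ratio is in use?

Input overshoot = 14 − (-2) = 16 dB; output overshoot = 0 − (-2) = 2 dB.
Ratio = 16 / 2 = 8.

8:1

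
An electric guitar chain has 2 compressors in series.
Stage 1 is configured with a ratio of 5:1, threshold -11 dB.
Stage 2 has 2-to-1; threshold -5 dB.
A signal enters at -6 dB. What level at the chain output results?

-10 dB

Stage 1: overshoot 5 dB → 5/5 = 1 dB → -10 dB.
Stage 2: -10 dB ≤ -5 dB, so stage 2 doesn't engage; output -10 dB.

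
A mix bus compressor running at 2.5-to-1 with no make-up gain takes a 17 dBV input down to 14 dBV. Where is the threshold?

Let T be the threshold. Output overshoot = (input overshoot)/R, so 14 − T = (17 − T)/2.5.
2.5·(14 − T) = 17 − T → 1.5·T = 35 − 17 = 18.
T = 18/1.5 = 12 dBV.

12 dBV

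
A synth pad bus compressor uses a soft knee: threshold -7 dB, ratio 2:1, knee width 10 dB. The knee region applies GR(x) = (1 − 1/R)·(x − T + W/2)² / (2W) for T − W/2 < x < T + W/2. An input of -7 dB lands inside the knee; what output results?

-7.625 dB

x − T + W/2 = -7 − (-7) + 5 = 5.
GR = (1 − 1/2) × 5² / 20 = 0.5 × 25 / 20 = 0.625 dB.
Output = -7 − 0.625 = -7.625 dB.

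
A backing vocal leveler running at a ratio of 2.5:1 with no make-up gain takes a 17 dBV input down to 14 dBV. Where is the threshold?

12 dBV

Input is 5 dB above T (since output overshoot × R = input overshoot: (14 − T)·2.5 = 17 − T gives T = 12 dBV).
Check: 12 + (17 − 12)/2.5 = 12 + 2 = 14 dBV. ✓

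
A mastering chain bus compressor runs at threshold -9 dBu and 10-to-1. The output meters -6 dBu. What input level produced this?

21 dBu

The compressed level sits -6 − (-9) = 3 dB over threshold.
Undo the ratio: input overshoot = 3 × 10 = 30 dB, giving input = 21 dBu.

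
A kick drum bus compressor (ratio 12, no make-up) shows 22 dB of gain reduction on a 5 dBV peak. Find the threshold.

Let T be the threshold. Output overshoot = (input overshoot)/R, so -17 − T = (5 − T)/12.
12·(-17 − T) = 5 − T → 11·T = -204 − 5 = -209.
T = -209/11 = -19 dBV.

-19 dBV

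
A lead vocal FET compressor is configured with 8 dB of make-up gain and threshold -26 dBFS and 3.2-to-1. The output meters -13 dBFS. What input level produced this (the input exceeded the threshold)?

Remove make-up: -13 − 8 = -21 dBFS.
That's 5 dB above the -26 dBFS threshold.
Undo the ratio: input overshoot = 5 × 3.2 = 16 dB, giving input = -10 dBFS.

-10 dBFS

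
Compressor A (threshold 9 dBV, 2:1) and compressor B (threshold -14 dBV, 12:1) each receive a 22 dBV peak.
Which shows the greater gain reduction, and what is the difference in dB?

A: 13 dB over, compressed to 6.5 dB over, so 6.5 dB of GR.
B: 36 dB over, compressed to 3 dB over, so 33 dB of GR.
Difference: 26.5 dB in favour of B.

B, by 26.5 dB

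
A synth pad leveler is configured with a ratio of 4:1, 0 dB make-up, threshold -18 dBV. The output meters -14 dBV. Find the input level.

-2 dBV

Post-compression overshoot = -14 − (-18) = 4 dB.
Input overshoot = R × output overshoot = 16 dB → input = -18 + 16 = -2 dBV.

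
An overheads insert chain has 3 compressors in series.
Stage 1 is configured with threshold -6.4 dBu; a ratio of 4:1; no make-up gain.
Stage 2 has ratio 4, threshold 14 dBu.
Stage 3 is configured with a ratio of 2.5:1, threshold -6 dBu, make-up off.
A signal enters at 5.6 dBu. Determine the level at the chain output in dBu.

-4.96 dBu

Stage 1: 5.6 dBu is 12 dB over -6.4 dBu; at 4:1 that becomes 3 dB over, giving -3.4 dBu.
Stage 2: -3.4 dBu ≤ 14 dBu, so stage 2 doesn't engage; output -3.4 dBu.
Stage 3: 2.6 dB above -6 dBu, reduced 2.5:1 to 1.04 dB above → -4.96 dBu.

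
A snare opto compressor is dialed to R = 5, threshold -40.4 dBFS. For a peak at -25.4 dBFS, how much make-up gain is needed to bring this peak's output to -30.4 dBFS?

Overshoot 15 dB → 15/5 = 3 dB after compression, so the compressed level is -40.4 + 3 = -37.4 dBFS.
Make-up = target − compressed = -30.4 − (-37.4) = 7 dB.

7 dB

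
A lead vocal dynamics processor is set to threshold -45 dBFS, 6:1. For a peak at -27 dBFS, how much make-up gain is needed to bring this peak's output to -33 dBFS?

9 dB

The peak compresses to -45 + 18/6 = -42 dBFS.
To reach -33 dBFS requires -33 − (-42) = 9 dB of make-up.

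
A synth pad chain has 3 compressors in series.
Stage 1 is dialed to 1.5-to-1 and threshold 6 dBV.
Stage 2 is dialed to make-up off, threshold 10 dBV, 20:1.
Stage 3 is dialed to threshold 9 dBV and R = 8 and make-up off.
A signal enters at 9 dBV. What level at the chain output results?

Stage 1: 9 dBV is 3 dB over 6 dBV; at 1.5:1 that becomes 2 dB over, giving 8 dBV.
Stage 2: 8 dBV ≤ 10 dBV, so stage 2 doesn't engage; output 8 dBV.
Stage 3: 8 dBV is at or below the 9 dBV threshold — no compression; output 8 dBV.

8 dBV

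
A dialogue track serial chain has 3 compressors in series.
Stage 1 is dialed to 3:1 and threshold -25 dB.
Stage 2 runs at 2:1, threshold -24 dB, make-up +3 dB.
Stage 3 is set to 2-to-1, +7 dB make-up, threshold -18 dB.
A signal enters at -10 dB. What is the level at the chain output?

-12 dB

Stage 1: overshoot 15 dB → 15/3 = 5 dB → -20 dB.
Stage 2: overshoot 4 dB → 4/2 = 2 dB → -22 dB; +3 dB make-up → -19 dB.
Stage 3: below threshold (-19 ≤ -18); passes unchanged; make-up brings it to -12 dB.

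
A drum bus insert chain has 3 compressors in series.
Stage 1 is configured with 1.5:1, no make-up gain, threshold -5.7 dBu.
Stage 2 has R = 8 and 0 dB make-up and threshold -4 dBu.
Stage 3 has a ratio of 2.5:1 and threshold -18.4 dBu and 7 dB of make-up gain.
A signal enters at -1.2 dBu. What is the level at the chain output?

-5.575 dBu

Stage 1: overshoot 4.5 dB → 4.5/1.5 = 3 dB → -2.7 dBu.
Stage 2: 1.3 dB above -4 dBu, reduced 8:1 to 0.1625 dB above → -3.8375 dBu.
Stage 3: overshoot 14.5625 dB → 14.5625/2.5 = 5.825 dB → -12.575 dBu; +7 dB make-up → -5.575 dBu.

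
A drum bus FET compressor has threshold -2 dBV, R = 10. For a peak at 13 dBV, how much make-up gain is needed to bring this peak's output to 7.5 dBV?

8 dB

Overshoot 15 dB → 15/10 = 1.5 dB after compression, so the compressed level is -2 + 1.5 = -0.5 dBV.
Make-up = target − compressed = 7.5 − (-0.5) = 8 dB.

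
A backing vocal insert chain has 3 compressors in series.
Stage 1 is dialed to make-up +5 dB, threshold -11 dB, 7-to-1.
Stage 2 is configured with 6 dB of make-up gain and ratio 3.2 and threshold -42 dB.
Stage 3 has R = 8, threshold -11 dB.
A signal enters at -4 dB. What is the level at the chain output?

Stage 1: overshoot 7 dB → 7/7 = 1 dB → -10 dB; +5 dB make-up → -5 dB.
Stage 2: overshoot 37 dB → 37/3.2 = 11.5625 dB → -30.4375 dB; +6 dB make-up → -24.4375 dB.
Stage 3: -24.4375 dB ≤ -11 dB, so stage 3 doesn't engage; output -24.4375 dB.

-24.4375 dB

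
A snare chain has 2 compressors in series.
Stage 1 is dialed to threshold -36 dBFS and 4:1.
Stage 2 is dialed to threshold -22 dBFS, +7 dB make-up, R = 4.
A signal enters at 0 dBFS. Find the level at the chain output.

Stage 1: 0 dBFS is 36 dB over -36 dBFS; at 4:1 that becomes 9 dB over, giving -27 dBFS.
Stage 2: -27 dBFS ≤ -22 dBFS, so stage 2 doesn't engage; make-up brings it to -20 dBFS.

-20 dBFS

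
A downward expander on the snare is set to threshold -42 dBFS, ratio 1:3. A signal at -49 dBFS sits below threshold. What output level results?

The input is 7 dB below the -42 dBFS threshold.
A 1:3 expander multiplies undershoot by 3: 7 × 3 = 21 dB below threshold.
Output = -42 − 21 = -63 dBFS.

-63 dBFS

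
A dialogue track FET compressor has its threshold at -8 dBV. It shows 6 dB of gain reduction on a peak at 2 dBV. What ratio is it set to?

Input overshoot = 2 − (-8) = 10 dB.
Output overshoot = 10 − 6 = 4 dB.
Ratio = input overshoot / output overshoot = 10 / 4 = 2.5.

2.5:1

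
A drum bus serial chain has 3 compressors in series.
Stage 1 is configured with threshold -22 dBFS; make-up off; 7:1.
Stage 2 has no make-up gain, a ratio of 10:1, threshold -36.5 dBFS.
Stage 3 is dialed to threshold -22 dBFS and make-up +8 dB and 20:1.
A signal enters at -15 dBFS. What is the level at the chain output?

Stage 1: overshoot 7 dB → 7/7 = 1 dB → -21 dBFS.
Stage 2: overshoot 15.5 dB → 15.5/10 = 1.55 dB → -34.95 dBFS.
Stage 3: below threshold (-34.95 ≤ -22); passes unchanged; make-up brings it to -26.95 dBFS.

-26.95 dBFS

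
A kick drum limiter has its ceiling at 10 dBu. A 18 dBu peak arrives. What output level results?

10 dBu

At ∞:1, everything above 10 dBu is held at the ceiling.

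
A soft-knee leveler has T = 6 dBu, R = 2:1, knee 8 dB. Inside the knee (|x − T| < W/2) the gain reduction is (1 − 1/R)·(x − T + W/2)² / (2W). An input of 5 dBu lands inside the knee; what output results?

4.71875 dBu

x − T + W/2 = 5 − 6 + 4 = 3.
GR = (1 − 1/2) × 3² / 16 = 0.5 × 9 / 16 = 0.28125 dB.
Output = 5 − 0.28125 = 4.71875 dBu.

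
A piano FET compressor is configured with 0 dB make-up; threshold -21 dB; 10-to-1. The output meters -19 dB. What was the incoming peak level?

-1 dB

That's 2 dB above the -21 dB threshold.
Input overshoot = R × output overshoot = 20 dB → input = -21 + 20 = -1 dB.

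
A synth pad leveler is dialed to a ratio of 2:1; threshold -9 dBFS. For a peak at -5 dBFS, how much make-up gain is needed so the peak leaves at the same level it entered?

The peak compresses to -9 + 4/2 = -7 dBFS.
To reach -5 dBFS requires -5 − (-7) = 2 dB of make-up.

2 dB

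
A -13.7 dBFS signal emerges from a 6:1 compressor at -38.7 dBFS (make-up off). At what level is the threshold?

-43.7 dBFS

Input is 30 dB above T (since output overshoot × R = input overshoot: (-38.7 − T)·6 = -13.7 − T gives T = -43.7 dBFS).
Check: -43.7 + (-13.7 − (-43.7))/6 = -43.7 + 5 = -38.7 dBFS. ✓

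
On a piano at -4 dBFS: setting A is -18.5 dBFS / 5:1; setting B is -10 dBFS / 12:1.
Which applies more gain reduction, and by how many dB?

A, by 6.1 dB

A: 14.5 dB over, compressed to 2.9 dB over, so 11.6 dB of GR.
B: 6 dB over, compressed to 0.5 dB over, so 5.5 dB of GR.
A applies 6.1 dB more gain reduction.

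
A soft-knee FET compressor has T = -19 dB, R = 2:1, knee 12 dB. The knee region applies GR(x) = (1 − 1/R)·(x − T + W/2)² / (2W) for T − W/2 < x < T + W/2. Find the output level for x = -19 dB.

-19.75 dB

x − T + W/2 = -19 − (-19) + 6 = 6.
GR = (1 − 1/2) × 6² / 24 = 0.5 × 36 / 24 = 0.75 dB.
Output = -19 − 0.75 = -19.75 dB.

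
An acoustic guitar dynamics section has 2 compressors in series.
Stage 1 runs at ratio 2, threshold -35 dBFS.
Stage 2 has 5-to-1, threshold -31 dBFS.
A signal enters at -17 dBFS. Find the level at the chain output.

Stage 1: 18 dB above -35 dBFS, reduced 2:1 to 9 dB above → -26 dBFS.
Stage 2: overshoot 5 dB → 5/5 = 1 dB → -30 dBFS.

-30 dBFS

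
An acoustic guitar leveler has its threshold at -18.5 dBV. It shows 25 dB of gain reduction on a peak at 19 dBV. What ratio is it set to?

Input overshoot = 19 − (-18.5) = 37.5 dB.
Output overshoot = 37.5 − 25 = 12.5 dB.
Ratio = input overshoot / output overshoot = 37.5 / 12.5 = 3.

3:1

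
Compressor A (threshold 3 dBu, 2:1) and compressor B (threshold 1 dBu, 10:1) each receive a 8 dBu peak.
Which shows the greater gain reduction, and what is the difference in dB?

B, by 3.8 dB

A: GR = 5 − 5/2 = 2.5 dB.
B: GR = 7 − 7/10 = 6.3 dB.
Difference: 3.8 dB in favour of B.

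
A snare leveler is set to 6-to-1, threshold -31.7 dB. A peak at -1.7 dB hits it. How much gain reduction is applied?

Overshoot = -1.7 − (-31.7) = 30 dB.
A 6:1 ratio leaves 5 dB of that excess.
So the signal is attenuated by 30 − 5 = 25 dB.

25 dB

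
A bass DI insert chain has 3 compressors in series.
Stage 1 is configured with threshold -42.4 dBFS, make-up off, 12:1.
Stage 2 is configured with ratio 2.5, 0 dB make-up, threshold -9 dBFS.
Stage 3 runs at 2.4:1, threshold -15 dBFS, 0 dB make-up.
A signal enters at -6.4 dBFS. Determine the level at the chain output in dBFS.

Stage 1: overshoot 36 dB → 36/12 = 3 dB → -39.4 dBFS.
Stage 2: -39.4 dBFS ≤ -9 dBFS, so stage 2 doesn't engage; output -39.4 dBFS.
Stage 3: below threshold (-39.4 ≤ -15); passes unchanged; output -39.4 dBFS.

-39.4 dBFS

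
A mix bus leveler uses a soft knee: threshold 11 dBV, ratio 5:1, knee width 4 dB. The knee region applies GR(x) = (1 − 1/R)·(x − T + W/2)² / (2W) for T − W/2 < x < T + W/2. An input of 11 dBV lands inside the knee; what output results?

x − T + W/2 = 11 − 11 + 2 = 2.
GR = (1 − 1/5) × 2² / 8 = 0.8 × 4 / 8 = 0.4 dB.
Output = 11 − 0.4 = 10.6 dBV.

10.6 dBV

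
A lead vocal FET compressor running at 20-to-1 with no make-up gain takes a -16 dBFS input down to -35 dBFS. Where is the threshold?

Gain reduction = -16 − (-35) = 19 dB; output overshoot = GR / (R − 1) = 19 / 19 = 1 dB.
Threshold = output − output overshoot = -35 − 1 = -36 dBFS.

-36 dBFS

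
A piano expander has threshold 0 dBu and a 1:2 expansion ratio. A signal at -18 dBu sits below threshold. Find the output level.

-36 dBu

The input is 18 dB below the 0 dBu threshold.
A 1:2 expander multiplies undershoot by 2: 18 × 2 = 36 dB below threshold.
Output = 0 − 36 = -36 dBu.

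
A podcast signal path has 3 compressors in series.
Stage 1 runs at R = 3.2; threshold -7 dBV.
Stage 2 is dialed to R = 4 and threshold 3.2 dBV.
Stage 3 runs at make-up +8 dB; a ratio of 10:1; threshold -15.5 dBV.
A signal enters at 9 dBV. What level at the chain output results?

Stage 1: 9 dBV is 16 dB over -7 dBV; at 3.2:1 that becomes 5 dB over, giving -2 dBV.
Stage 2: -2 dBV ≤ 3.2 dBV, so stage 2 doesn't engage; output -2 dBV.
Stage 3: 13.5 dB above -15.5 dBV, reduced 10:1 to 1.35 dB above → -14.15 dBV; +8 dB make-up → -6.15 dBV.

-6.15 dBV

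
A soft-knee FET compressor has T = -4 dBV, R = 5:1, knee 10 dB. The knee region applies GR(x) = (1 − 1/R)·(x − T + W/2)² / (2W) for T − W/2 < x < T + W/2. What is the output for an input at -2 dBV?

-3.96 dBV

x − T + W/2 = -2 − (-4) + 5 = 7.
GR = (1 − 1/5) × 7² / 20 = 0.8 × 49 / 20 = 1.96 dB.
Output = -2 − 1.96 = -3.96 dBV.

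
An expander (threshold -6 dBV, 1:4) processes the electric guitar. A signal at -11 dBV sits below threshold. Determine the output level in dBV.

-26 dBV

The input is 5 dB below the -6 dBV threshold.
A 1:4 expander multiplies undershoot by 4: 5 × 4 = 20 dB below threshold.
Output = -6 − 20 = -26 dBV.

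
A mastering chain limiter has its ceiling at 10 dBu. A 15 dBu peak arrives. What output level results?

A brickwall limiter is an ∞:1 compressor: any input above the ceiling is clamped to 10 dBu.

10 dBu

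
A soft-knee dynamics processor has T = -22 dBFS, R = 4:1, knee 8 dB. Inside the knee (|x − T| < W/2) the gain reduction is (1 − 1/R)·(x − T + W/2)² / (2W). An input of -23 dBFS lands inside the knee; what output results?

-23.421875 dBFS

x − T + W/2 = -23 − (-22) + 4 = 3.
GR = (1 − 1/4) × 3² / 16 = 0.75 × 9 / 16 = 0.421875 dB.
Output = -23 − 0.421875 = -23.421875 dBFS.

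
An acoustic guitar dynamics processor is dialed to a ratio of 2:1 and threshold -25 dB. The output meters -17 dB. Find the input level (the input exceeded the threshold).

-9 dB

Post-compression overshoot = -17 − (-25) = 8 dB.
Undo the ratio: input overshoot = 8 × 2 = 16 dB, giving input = -9 dB.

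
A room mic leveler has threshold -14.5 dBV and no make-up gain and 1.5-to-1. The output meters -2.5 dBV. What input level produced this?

The compressed level sits -2.5 − (-14.5) = 12 dB over threshold.
Input overshoot = R × output overshoot = 18 dB → input = -14.5 + 18 = 3.5 dBV.

3.5 dBV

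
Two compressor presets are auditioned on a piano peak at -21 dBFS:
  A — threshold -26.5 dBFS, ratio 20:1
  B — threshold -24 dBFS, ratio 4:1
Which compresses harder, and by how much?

A: 5.5 dB over, compressed to 0.275 dB over, so 5.225 dB of GR.
B: 3 dB over, compressed to 0.75 dB over, so 2.25 dB of GR.
Difference: 2.975 dB in favour of A.

A, by 2.975 dB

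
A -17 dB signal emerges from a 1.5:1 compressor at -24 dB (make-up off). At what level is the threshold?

-38 dB

Gain reduction = -17 − (-24) = 7 dB; output overshoot = GR / (R − 1) = 7 / 0.5 = 14 dB.
Threshold = output − output overshoot = -24 − 14 = -38 dB.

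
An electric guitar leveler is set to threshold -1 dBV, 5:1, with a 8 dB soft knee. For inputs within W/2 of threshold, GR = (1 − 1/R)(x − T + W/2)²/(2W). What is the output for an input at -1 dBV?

-1.8 dBV

x − T + W/2 = -1 − (-1) + 4 = 4.
GR = (1 − 1/5) × 4² / 16 = 0.8 × 16 / 16 = 0.8 dB.
Output = -1 − 0.8 = -1.8 dBV.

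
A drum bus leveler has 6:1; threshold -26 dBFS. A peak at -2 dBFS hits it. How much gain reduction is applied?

Overshoot = -2 − (-26) = 24 dB.
A 6:1 ratio leaves 4 dB of that excess.
GR = overshoot in − overshoot out = 24 − 4 = 20 dB.

20 dB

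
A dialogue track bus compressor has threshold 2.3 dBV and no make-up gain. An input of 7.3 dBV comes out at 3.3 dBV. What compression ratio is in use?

Input overshoot = 7.3 − 2.3 = 5 dB; output overshoot = 3.3 − 2.3 = 1 dB.
Ratio = 5 / 1 = 5.

5:1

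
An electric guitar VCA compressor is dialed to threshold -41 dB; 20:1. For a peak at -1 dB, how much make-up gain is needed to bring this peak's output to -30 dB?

9 dB

Without make-up, output = threshold + overshoot/20 = -41 + 2 = -39 dB.
Gap to target: 9 dB.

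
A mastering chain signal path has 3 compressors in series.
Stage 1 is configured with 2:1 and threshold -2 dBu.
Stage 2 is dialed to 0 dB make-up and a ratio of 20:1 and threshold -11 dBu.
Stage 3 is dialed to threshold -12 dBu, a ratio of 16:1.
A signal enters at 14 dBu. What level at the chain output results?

-11.884375 dBu

Stage 1: 14 dBu is 16 dB over -2 dBu; at 2:1 that becomes 8 dB over, giving 6 dBu.
Stage 2: 17 dB above -11 dBu, reduced 20:1 to 0.85 dB above → -10.15 dBu.
Stage 3: 1.85 dB above -12 dBu, reduced 16:1 to 0.115625 dB above → -11.884375 dBu.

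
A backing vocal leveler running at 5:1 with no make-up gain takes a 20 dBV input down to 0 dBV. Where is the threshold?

Input is 25 dB above T (since output overshoot × R = input overshoot: (0 − T)·5 = 20 − T gives T = -5 dBV).
Check: -5 + (20 − (-5))/5 = -5 + 5 = 0 dBV. ✓

-5 dBV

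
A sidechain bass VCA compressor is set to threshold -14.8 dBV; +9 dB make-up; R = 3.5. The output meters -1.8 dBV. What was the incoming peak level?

-0.8 dBV

Remove make-up: -1.8 − 9 = -10.8 dBV.
That's 4 dB above the -14.8 dBV threshold.
Before 3.5:1 compression the overshoot was 4 × 3.5 = 14 dB, so input = -14.8 + 14 = -0.8 dBV.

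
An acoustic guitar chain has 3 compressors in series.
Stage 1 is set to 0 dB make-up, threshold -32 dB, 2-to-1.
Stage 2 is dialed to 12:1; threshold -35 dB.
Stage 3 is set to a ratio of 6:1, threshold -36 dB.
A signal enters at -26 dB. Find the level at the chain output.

-35.75 dB

Stage 1: 6 dB above -32 dB, reduced 2:1 to 3 dB above → -29 dB.
Stage 2: overshoot 6 dB → 6/12 = 0.5 dB → -34.5 dB.
Stage 3: 1.5 dB above -36 dB, reduced 6:1 to 0.25 dB above → -35.75 dB.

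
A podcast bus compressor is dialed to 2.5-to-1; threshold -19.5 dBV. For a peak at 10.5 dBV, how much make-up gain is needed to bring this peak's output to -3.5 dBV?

4 dB

Without make-up, output = threshold + overshoot/2.5 = -19.5 + 12 = -7.5 dBV.
Gap to target: 4 dB.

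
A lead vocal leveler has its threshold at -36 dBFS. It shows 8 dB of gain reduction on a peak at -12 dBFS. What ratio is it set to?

1.5:1

Input overshoot = -12 − (-36) = 24 dB.
Output overshoot = 24 − 8 = 16 dB.
Ratio = input overshoot / output overshoot = 24 / 16 = 1.5.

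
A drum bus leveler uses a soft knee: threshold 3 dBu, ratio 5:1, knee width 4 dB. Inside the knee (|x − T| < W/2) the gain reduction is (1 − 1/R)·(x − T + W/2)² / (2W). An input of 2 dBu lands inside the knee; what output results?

x − T + W/2 = 2 − 3 + 2 = 1.
GR = (1 − 1/5) × 1² / 8 = 0.8 × 1 / 8 = 0.1 dB.
Output = 2 − 0.1 = 1.9 dBu.

1.9 dBu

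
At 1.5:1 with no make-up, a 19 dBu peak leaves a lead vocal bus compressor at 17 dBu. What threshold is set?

Gain reduction = 19 − 17 = 2 dB; output overshoot = GR / (R − 1) = 2 / 0.5 = 4 dB.
Threshold = output − output overshoot = 17 − 4 = 13 dBu.

13 dBu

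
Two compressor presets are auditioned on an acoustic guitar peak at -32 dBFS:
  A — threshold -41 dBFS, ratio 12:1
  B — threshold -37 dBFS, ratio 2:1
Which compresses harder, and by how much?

A: 9 dB over, compressed to 0.75 dB over, so 8.25 dB of GR.
B: 5 dB over, compressed to 2.5 dB over, so 2.5 dB of GR.
Difference: 5.75 dB in favour of A.

A, by 5.75 dB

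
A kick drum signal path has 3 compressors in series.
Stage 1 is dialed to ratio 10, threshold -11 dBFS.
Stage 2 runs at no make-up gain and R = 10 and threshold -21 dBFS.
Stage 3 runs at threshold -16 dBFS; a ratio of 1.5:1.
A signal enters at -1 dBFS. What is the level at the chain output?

Stage 1: 10 dB above -11 dBFS, reduced 10:1 to 1 dB above → -10 dBFS.
Stage 2: -10 dBFS is 11 dB over -21 dBFS; at 10:1 that becomes 1.1 dB over, giving -19.9 dBFS.
Stage 3: -19.9 dBFS is at or below the -16 dBFS threshold — no compression; output -19.9 dBFS.

-19.9 dBFS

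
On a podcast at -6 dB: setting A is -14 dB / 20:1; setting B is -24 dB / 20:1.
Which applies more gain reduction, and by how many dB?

A: GR = 8 − 8/20 = 7.6 dB.
B: GR = 18 − 18/20 = 17.1 dB.
B reduces 9.5 dB more.

B, by 9.5 dB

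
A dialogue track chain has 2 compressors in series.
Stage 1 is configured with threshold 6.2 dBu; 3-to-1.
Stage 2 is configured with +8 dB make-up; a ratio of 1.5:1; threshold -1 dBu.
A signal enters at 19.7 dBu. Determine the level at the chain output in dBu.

Stage 1: overshoot 13.5 dB → 13.5/3 = 4.5 dB → 10.7 dBu.
Stage 2: 11.7 dB above -1 dBu, reduced 1.5:1 to 7.8 dB above → 6.8 dBu; +8 dB make-up → 14.8 dBu.

14.8 dBu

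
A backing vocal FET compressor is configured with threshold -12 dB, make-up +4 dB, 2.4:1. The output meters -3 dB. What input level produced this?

Before make-up, the level was -3 − 4 = -7 dB.
The compressed level sits -7 − (-12) = 5 dB over threshold.
Before 2.4:1 compression the overshoot was 5 × 2.4 = 12 dB, so input = -12 + 12 = 0 dB.

0 dB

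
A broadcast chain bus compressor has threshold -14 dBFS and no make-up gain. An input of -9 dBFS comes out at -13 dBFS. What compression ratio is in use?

Input overshoot = -9 − (-14) = 5 dB; output overshoot = -13 − (-14) = 1 dB.
Ratio = 5 / 1 = 5.

5:1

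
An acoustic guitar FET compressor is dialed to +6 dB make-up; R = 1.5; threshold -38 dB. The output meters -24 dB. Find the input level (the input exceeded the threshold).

-26 dB

Remove make-up: -24 − 6 = -30 dB.
Post-compression overshoot = -30 − (-38) = 8 dB.
Before 1.5:1 compression the overshoot was 8 × 1.5 = 12 dB, so input = -38 + 12 = -26 dB.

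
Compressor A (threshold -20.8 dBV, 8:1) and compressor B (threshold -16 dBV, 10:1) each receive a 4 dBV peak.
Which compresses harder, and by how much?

A, by 3.7 dB

A: 24.8 dB over, compressed to 3.1 dB over, so 21.7 dB of GR.
B: 20 dB over, compressed to 2 dB over, so 18 dB of GR.
A reduces 3.7 dB more.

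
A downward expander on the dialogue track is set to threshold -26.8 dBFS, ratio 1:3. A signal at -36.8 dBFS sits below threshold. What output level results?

-56.8 dBFS

The input is 10 dB below the -26.8 dBFS threshold.
A 1:3 expander multiplies undershoot by 3: 10 × 3 = 30 dB below threshold.
Output = -26.8 − 30 = -56.8 dBFS.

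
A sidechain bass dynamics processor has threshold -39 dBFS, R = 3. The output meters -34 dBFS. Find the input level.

Post-compression overshoot = -34 − (-39) = 5 dB.
Before 3:1 compression the overshoot was 5 × 3 = 15 dB, so input = -39 + 15 = -24 dBFS.

-24 dBFS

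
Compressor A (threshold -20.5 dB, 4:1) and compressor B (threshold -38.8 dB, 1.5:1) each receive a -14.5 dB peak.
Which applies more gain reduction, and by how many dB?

A: 6 dB over, compressed to 1.5 dB over, so 4.5 dB of GR.
B: 24.3 dB over, compressed to 16.2 dB over, so 8.1 dB of GR.
B applies 3.6 dB more gain reduction.

B, by 3.6 dB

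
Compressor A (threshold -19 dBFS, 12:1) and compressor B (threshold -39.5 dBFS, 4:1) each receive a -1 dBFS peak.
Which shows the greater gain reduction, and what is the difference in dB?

A: overshoot 18 dB → output overshoot 1.5 dB → GR 16.5 dB.
B: overshoot 38.5 dB → output overshoot 9.625 dB → GR 28.875 dB.
B reduces 12.375 dB more.

B, by 12.375 dB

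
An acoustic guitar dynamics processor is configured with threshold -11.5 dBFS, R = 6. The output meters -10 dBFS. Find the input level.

-2.5 dBFS

That's 1.5 dB above the -11.5 dBFS threshold.
Before 6:1 compression the overshoot was 1.5 × 6 = 9 dB, so input = -11.5 + 9 = -2.5 dBFS.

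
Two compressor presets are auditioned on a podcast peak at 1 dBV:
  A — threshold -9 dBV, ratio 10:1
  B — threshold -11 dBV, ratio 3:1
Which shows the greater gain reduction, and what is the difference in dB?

A, by 1 dB

A: 10 dB over, compressed to 1 dB over, so 9 dB of GR.
B: 12 dB over, compressed to 4 dB over, so 8 dB of GR.
A reduces 1 dB more.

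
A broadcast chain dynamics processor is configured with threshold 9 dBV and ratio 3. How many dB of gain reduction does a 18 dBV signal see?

6 dB

The signal is 9 dB above threshold.
After 3:1 compression the overshoot becomes 9/3 = 3 dB.
Gain reduction = 9 − 3 = 6 dB.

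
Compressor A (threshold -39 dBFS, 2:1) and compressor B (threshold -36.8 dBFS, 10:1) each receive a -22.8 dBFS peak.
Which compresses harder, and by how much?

A: GR = 16.2 − 16.2/2 = 8.1 dB.
B: GR = 14 − 14/10 = 12.6 dB.
Difference: 4.5 dB in favour of B.

B, by 4.5 dB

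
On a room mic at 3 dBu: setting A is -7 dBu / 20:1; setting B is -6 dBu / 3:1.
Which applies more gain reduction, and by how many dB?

A, by 3.5 dB

A: GR = 10 − 10/20 = 9.5 dB.
B: GR = 9 − 9/3 = 6 dB.
A applies 3.5 dB more gain reduction.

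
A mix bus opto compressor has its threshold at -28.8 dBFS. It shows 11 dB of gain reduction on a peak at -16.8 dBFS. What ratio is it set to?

Input overshoot = -16.8 − (-28.8) = 12 dB.
Output overshoot = 12 − 11 = 1 dB.
Ratio = input overshoot / output overshoot = 12 / 1 = 12.

12:1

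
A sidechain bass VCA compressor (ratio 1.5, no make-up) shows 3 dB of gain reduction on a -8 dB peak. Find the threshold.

Let T be the threshold. Output overshoot = (input overshoot)/R, so -11 − T = (-8 − T)/1.5.
1.5·(-11 − T) = -8 − T → 0.5·T = -16.5 − (-8) = -8.5.
T = -8.5/0.5 = -17 dB.

-17 dB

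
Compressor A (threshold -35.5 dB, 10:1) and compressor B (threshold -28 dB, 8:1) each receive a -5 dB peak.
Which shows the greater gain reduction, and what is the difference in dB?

A, by 7.325 dB

A: overshoot 30.5 dB → output overshoot 3.05 dB → GR 27.45 dB.
B: overshoot 23 dB → output overshoot 2.875 dB → GR 20.125 dB.
A applies 7.325 dB more gain reduction.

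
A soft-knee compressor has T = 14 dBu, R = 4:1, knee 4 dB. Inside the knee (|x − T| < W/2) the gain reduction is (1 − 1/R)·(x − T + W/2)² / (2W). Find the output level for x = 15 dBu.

x − T + W/2 = 15 − 14 + 2 = 3.
GR = (1 − 1/4) × 3² / 8 = 0.75 × 9 / 8 = 0.84375 dB.
Output = 15 − 0.84375 = 14.15625 dBu.

14.15625 dBu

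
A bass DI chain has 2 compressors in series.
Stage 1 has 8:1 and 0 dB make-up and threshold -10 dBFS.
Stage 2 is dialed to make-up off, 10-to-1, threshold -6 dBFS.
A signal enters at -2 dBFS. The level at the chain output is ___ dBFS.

-9 dBFS

Stage 1: 8 dB above -10 dBFS, reduced 8:1 to 1 dB above → -9 dBFS.
Stage 2: below threshold (-9 ≤ -6); passes unchanged; output -9 dBFS.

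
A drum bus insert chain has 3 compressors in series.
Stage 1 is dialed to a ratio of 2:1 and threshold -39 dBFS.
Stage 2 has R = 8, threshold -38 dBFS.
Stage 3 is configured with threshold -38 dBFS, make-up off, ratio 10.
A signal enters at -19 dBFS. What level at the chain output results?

-37.8875 dBFS

Stage 1: overshoot 20 dB → 20/2 = 10 dB → -29 dBFS.
Stage 2: -29 dBFS is 9 dB over -38 dBFS; at 8:1 that becomes 1.125 dB over, giving -36.875 dBFS.
Stage 3: -36.875 dBFS is 1.125 dB over -38 dBFS; at 10:1 that becomes 0.1125 dB over, giving -37.8875 dBFS.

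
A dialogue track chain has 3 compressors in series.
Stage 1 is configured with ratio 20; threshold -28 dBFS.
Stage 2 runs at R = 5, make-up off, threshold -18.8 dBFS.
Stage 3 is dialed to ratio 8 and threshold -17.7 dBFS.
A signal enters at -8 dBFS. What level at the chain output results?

Stage 1: 20 dB above -28 dBFS, reduced 20:1 to 1 dB above → -27 dBFS.
Stage 2: -27 dBFS ≤ -18.8 dBFS, so stage 2 doesn't engage; output -27 dBFS.
Stage 3: -27 dBFS is at or below the -17.7 dBFS threshold — no compression; output -27 dBFS.

-27 dBFS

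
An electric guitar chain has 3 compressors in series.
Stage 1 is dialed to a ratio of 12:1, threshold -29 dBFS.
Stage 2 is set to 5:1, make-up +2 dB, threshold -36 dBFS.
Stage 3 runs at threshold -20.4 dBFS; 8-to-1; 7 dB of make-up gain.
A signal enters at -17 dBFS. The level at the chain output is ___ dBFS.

Stage 1: 12 dB above -29 dBFS, reduced 12:1 to 1 dB above → -28 dBFS.
Stage 2: 8 dB above -36 dBFS, reduced 5:1 to 1.6 dB above → -34.4 dBFS; +2 dB make-up → -32.4 dBFS.
Stage 3: -32.4 dBFS is at or below the -20.4 dBFS threshold — no compression; make-up brings it to -25.4 dBFS.

-25.4 dBFS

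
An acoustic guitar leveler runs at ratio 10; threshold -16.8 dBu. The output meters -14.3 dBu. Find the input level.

8.2 dBu

The compressed level sits -14.3 − (-16.8) = 2.5 dB over threshold.
Before 10:1 compression the overshoot was 2.5 × 10 = 25 dB, so input = -16.8 + 25 = 8.2 dBu.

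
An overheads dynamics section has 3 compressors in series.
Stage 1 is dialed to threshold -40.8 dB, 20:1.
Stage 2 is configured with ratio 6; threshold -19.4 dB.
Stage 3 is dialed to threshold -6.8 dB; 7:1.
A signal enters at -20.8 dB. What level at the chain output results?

-39.8 dB

Stage 1: overshoot 20 dB → 20/20 = 1 dB → -39.8 dB.
Stage 2: -39.8 dB is at or below the -19.4 dB threshold — no compression; output -39.8 dB.
Stage 3: -39.8 dB ≤ -6.8 dB, so stage 3 doesn't engage; output -39.8 dB.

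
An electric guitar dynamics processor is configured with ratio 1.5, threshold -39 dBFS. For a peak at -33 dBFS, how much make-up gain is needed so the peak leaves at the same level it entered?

Without make-up, output = threshold + overshoot/1.5 = -39 + 4 = -35 dBFS.
Gap to target: 2 dB.

2 dB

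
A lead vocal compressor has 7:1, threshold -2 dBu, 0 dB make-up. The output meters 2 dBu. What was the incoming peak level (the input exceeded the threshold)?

26 dBu

That's 4 dB above the -2 dBu threshold.
Input overshoot = R × output overshoot = 28 dB → input = -2 + 28 = 26 dBu.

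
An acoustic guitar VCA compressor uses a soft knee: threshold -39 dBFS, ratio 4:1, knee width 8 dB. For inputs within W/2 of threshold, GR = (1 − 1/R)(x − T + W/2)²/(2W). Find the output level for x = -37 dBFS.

-38.6875 dBFS

x − T + W/2 = -37 − (-39) + 4 = 6.
GR = (1 − 1/4) × 6² / 16 = 0.75 × 36 / 16 = 1.6875 dB.
Output = -37 − 1.6875 = -38.6875 dBFS.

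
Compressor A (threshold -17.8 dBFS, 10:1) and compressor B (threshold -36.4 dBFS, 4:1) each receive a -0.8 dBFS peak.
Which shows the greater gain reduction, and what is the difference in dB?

B, by 11.4 dB

A: GR = 17 − 17/10 = 15.3 dB.
B: GR = 35.6 − 35.6/4 = 26.7 dB.
B applies 11.4 dB more gain reduction.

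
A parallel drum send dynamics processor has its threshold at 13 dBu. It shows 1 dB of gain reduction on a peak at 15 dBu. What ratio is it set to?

Input overshoot = 15 − 13 = 2 dB.
Output overshoot = 2 − 1 = 1 dB.
Ratio = input overshoot / output overshoot = 2 / 1 = 2.

2:1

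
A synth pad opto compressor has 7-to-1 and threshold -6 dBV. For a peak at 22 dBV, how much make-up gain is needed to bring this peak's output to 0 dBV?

Without make-up, output = threshold + overshoot/7 = -6 + 4 = -2 dBV.
Gap to target: 2 dB.

2 dB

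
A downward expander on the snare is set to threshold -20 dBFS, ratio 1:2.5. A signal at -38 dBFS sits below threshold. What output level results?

Below threshold, a 1:2.5 expander applies gain = (2.5−1)×(T − x) of attenuation.
(2.5−1) × 18 = 27 dB, so output = -38 − 27 = -65 dBFS.

-65 dBFS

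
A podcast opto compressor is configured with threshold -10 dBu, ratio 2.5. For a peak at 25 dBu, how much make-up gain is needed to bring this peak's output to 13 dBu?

The peak compresses to -10 + 35/2.5 = 4 dBu.
To reach 13 dBu requires 13 − 4 = 9 dB of make-up.

9 dB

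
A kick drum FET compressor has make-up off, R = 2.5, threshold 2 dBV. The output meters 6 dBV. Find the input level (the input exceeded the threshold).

12 dBV

That's 4 dB above the 2 dBV threshold.
Before 2.5:1 compression the overshoot was 4 × 2.5 = 10 dB, so input = 2 + 10 = 12 dBV.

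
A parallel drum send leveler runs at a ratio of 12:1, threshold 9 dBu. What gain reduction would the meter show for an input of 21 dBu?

11 dB

21 dBu exceeds the threshold by 12 dB.
After 12:1 compression the overshoot becomes 12/12 = 1 dB.
GR = overshoot in − overshoot out = 12 − 1 = 11 dB.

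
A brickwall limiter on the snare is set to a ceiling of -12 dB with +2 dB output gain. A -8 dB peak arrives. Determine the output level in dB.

The limiter clamps the peak to its -12 dB ceiling.
Output gain then adds 2 dB: -12 + 2 = -10 dB.

-10 dB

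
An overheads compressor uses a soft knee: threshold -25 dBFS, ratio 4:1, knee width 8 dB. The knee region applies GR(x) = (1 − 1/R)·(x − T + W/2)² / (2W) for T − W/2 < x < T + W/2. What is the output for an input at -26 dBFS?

x − T + W/2 = -26 − (-25) + 4 = 3.
GR = (1 − 1/4) × 3² / 16 = 0.75 × 9 / 16 = 0.421875 dB.
Output = -26 − 0.421875 = -26.421875 dBFS.

-26.421875 dBFS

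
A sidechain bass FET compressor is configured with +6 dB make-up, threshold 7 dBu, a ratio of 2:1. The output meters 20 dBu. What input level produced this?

21 dBu

Remove make-up: 20 − 6 = 14 dBu.
Post-compression overshoot = 14 − 7 = 7 dB.
Undo the ratio: input overshoot = 7 × 2 = 14 dB, giving input = 21 dBu.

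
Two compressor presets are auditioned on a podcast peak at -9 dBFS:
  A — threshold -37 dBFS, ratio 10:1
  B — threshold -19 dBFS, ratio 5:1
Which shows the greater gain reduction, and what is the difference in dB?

A, by 17.2 dB

A: GR = 28 − 28/10 = 25.2 dB.
B: GR = 10 − 10/5 = 8 dB.
A applies 17.2 dB more gain reduction.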